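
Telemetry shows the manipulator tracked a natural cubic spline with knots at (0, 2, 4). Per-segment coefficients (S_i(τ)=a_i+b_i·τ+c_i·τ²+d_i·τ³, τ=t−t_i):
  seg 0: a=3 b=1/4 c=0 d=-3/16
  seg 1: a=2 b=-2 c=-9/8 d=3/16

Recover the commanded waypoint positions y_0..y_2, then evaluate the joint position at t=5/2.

y_0 = S_0(0) = a_0 = 3
y_1 = S_1(0) = a_1 = 2
y_2 = S_1(2) = -5
t_q=5/2 is in segment 1 (τ=1/2); S_1(τ)=95/128

y_0=3 y_1=2 y_2=-5
S(5/2) = 95/128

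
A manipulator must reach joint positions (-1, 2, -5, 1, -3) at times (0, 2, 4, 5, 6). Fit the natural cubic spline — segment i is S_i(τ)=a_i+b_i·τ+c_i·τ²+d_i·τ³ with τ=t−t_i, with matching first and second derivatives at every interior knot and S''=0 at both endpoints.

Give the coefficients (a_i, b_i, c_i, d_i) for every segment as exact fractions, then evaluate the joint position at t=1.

  seg 0: a=-1 b=337/84 c=0 d=-211/336
  seg 1: a=2 b=-74/21 c=-211/56 d=635/336
  seg 2: a=-5 b=49/12 c=53/7 d=-475/84
  seg 3: a=1 b=95/42 c=-263/28 d=263/84
S(1) = 267/112

Δ: Δ0=3/2, Δ1=-7/2, Δ2=6, Δ3=-4
row 1: diag=8, rhs=-30; c'=1/4, d'=-15/4
row 2: denom=6−2·1/4=11/2; d'=(57−2·-15/4)/(11/2)=129/11
row 3: denom=4−1·2/11=42/11; d'=(-60−1·129/11)/(42/11)=-263/14
back: M3=-263/14
back: M2=129/11−2/11·-263/14=106/7
back: M1=-15/4−1/4·106/7=-211/28
M: M0=0, M1=-211/28, M2=106/7, M3=-263/14, M4=0
seg 0: a=-1, c=M0/2=0, d=(M1−M0)/(6·2)=-211/336, b=Δ0−h0·(2M0+M1)/6=337/84
seg 1: a=2, c=M1/2=-211/56, d=(M2−M1)/(6·2)=635/336, b=Δ1−h1·(2M1+M2)/6=-74/21
seg 2: a=-5, c=M2/2=53/7, d=(M3−M2)/(6·1)=-475/84, b=Δ2−h2·(2M2+M3)/6=49/12
seg 3: a=1, c=M3/2=-263/28, d=(M4−M3)/(6·1)=263/84, b=Δ3−h3·(2M3+M4)/6=95/42
t_q=1 → seg 0, τ=1; S=-1+337/84·τ+0·τ²+-211/336·τ³=267/112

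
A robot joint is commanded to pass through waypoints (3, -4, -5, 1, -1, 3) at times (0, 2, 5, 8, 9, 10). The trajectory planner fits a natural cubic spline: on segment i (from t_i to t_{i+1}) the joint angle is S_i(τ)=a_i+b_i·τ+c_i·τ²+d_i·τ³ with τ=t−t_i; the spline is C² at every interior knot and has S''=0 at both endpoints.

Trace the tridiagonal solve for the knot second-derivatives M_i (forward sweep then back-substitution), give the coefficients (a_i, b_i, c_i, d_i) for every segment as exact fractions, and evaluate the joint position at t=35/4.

Δ: Δ0=-7/2, Δ1=-1/3, Δ2=2, Δ3=-2, Δ4=4
row 1: diag=10, rhs=19; c'=3/10, d'=19/10
row 2: denom=12−3·3/10=111/10; d'=(14−3·19/10)/(111/10)=83/111
row 3: denom=8−3·10/37=266/37; d'=(-24−3·83/111)/(266/37)=-971/266
row 4: denom=4−1·37/266=1027/266; d'=(36−1·-971/266)/(1027/266)=10547/1027
back: M4=10547/1027
back: M3=-971/266−37/266·10547/1027=-5216/1027
back: M2=83/111−10/37·-5216/1027=6533/3081
back: M1=19/10−3/10·6533/3081=1298/1027
M: M0=0, M1=1298/1027, M2=6533/3081, M3=-5216/1027, M4=10547/1027, M5=0
seg 0: a=3, c=M0/2=0, d=(M1−M0)/(6·2)=649/6162, b=Δ0−h0·(2M0+M1)/6=-24163/6162
seg 1: a=-4, c=M1/2=649/1027, d=(M2−M1)/(6·3)=203/4266, b=Δ1−h1·(2M1+M2)/6=-16375/6162
seg 2: a=-5, c=M2/2=6533/6162, d=(M3−M2)/(6·3)=-22181/55458, b=Δ2−h2·(2M2+M3)/6=7453/3081
seg 3: a=1, c=M3/2=-2608/1027, d=(M4−M3)/(6·1)=15763/6162, b=Δ3−h3·(2M3+M4)/6=-12439/6162
seg 4: a=-1, c=M4/2=10547/2054, d=(M5−M4)/(6·1)=-10547/6162, b=Δ4−h4·(2M4+M5)/6=1777/3081
t_q=35/4 → seg 3, τ=3/4; S=1+-12439/6162·τ+-2608/1027·τ²+15763/6162·τ³=-8729/10112

  seg 0: a=3 b=-24163/6162 c=0 d=649/6162
  seg 1: a=-4 b=-16375/6162 c=649/1027 d=203/4266
  seg 2: a=-5 b=7453/3081 c=6533/6162 d=-22181/55458
  seg 3: a=1 b=-12439/6162 c=-2608/1027 d=15763/6162
  seg 4: a=-1 b=1777/3081 c=10547/2054 d=-10547/6162
S(35/4) = -8729/10112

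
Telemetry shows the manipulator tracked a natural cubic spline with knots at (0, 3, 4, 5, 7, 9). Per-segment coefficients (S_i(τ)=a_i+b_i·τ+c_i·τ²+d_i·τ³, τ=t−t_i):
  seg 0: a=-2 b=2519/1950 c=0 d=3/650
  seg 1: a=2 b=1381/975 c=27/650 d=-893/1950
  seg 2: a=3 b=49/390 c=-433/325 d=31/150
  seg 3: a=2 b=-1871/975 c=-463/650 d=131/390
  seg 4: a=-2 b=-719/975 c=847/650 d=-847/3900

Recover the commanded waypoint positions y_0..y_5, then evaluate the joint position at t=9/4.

y_0=-2 y_1=2 y_2=3 y_3=2 y_4=-2 y_5=0
S(9/4) = 39899/41600

y_0 = S_0(0) = a_0 = -2
y_1 = S_1(0) = a_1 = 2
y_2 = S_2(0) = a_2 = 3
y_3 = S_3(0) = a_3 = 2
y_4 = S_4(0) = a_4 = -2
y_5 = S_4(2) = 0
t_q=9/4 is in segment 0 (τ=9/4); S_0(τ)=39899/41600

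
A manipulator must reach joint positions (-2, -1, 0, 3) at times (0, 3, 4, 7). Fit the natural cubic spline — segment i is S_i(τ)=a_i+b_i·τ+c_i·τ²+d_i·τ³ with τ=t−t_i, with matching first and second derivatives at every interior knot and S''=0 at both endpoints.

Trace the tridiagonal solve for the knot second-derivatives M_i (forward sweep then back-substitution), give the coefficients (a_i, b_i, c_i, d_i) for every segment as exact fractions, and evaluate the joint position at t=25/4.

  seg 0: a=-2 b=5/63 c=0 d=16/567
  seg 1: a=-1 b=53/63 c=16/63 d=-2/21
  seg 2: a=0 b=67/63 c=-2/63 d=2/567
S(25/4) = 509/224

Δ: Δ0=1/3, Δ1=1, Δ2=1
row 1: diag=8, rhs=4; c'=1/8, d'=1/2
row 2: denom=8−1·1/8=63/8; d'=(0−1·1/2)/(63/8)=-4/63
back: M2=-4/63
back: M1=1/2−1/8·-4/63=32/63
M: M0=0, M1=32/63, M2=-4/63, M3=0
seg 0: a=-2, c=M0/2=0, d=(M1−M0)/(6·3)=16/567, b=Δ0−h0·(2M0+M1)/6=5/63
seg 1: a=-1, c=M1/2=16/63, d=(M2−M1)/(6·1)=-2/21, b=Δ1−h1·(2M1+M2)/6=53/63
seg 2: a=0, c=M2/2=-2/63, d=(M3−M2)/(6·3)=2/567, b=Δ2−h2·(2M2+M3)/6=67/63
t_q=25/4 → seg 2, τ=9/4; S=0+67/63·τ+-2/63·τ²+2/567·τ³=509/224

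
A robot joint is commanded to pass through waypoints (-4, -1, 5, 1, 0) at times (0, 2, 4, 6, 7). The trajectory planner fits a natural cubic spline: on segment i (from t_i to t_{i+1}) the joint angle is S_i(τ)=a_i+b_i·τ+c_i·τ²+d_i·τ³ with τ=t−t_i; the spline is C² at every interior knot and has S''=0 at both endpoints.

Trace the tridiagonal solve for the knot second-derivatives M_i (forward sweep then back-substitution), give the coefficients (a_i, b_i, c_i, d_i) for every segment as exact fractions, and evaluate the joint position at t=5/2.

  seg 0: a=-4 b=29/41 c=0 d=65/328
  seg 1: a=-1 b=253/82 c=195/164 d=-101/164
  seg 2: a=5 b=37/82 c=-411/164 d=105/164
  seg 3: a=1 b=-155/82 c=219/164 d=-73/164
S(5/2) = 1001/1312

Δ: Δ0=3/2, Δ1=3, Δ2=-2, Δ3=-1
row 1: diag=8, rhs=9; c'=1/4, d'=9/8
row 2: denom=8−2·1/4=15/2; d'=(-30−2·9/8)/(15/2)=-43/10
row 3: denom=6−2·4/15=82/15; d'=(6−2·-43/10)/(82/15)=219/82
back: M3=219/82
back: M2=-43/10−4/15·219/82=-411/82
back: M1=9/8−1/4·-411/82=195/82
M: M0=0, M1=195/82, M2=-411/82, M3=219/82, M4=0
seg 0: a=-4, c=M0/2=0, d=(M1−M0)/(6·2)=65/328, b=Δ0−h0·(2M0+M1)/6=29/41
seg 1: a=-1, c=M1/2=195/164, d=(M2−M1)/(6·2)=-101/164, b=Δ1−h1·(2M1+M2)/6=253/82
seg 2: a=5, c=M2/2=-411/164, d=(M3−M2)/(6·2)=105/164, b=Δ2−h2·(2M2+M3)/6=37/82
seg 3: a=1, c=M3/2=219/164, d=(M4−M3)/(6·1)=-73/164, b=Δ3−h3·(2M3+M4)/6=-155/82
t_q=5/2 → seg 1, τ=1/2; S=-1+253/82·τ+195/164·τ²+-101/164·τ³=1001/1312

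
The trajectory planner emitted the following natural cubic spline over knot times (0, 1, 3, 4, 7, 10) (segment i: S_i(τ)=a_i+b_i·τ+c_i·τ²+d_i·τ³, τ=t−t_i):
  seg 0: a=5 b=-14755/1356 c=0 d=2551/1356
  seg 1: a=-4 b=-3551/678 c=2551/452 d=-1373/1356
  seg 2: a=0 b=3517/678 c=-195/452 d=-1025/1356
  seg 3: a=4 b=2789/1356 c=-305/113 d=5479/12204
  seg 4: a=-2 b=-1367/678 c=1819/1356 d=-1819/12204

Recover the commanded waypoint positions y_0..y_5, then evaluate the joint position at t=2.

y_0=5 y_1=-4 y_2=0 y_3=4 y_4=-2 y_5=0
S(2) = -1041/226

y_0 = S_0(0) = a_0 = 5
y_1 = S_1(0) = a_1 = -4
y_2 = S_2(0) = a_2 = 0
y_3 = S_3(0) = a_3 = 4
y_4 = S_4(0) = a_4 = -2
y_5 = S_4(3) = 0
t_q=2 is in segment 1 (τ=1); S_1(τ)=-1041/226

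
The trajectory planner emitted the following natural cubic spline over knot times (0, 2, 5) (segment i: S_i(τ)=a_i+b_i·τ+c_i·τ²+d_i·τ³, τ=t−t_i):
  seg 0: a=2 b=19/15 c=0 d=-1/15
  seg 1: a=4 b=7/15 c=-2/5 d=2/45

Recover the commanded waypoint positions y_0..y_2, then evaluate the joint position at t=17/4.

y_0=2 y_1=4 y_2=3
S(17/4) = 113/32

y_0 = S_0(0) = a_0 = 2
y_1 = S_1(0) = a_1 = 4
y_2 = S_1(3) = 3
t_q=17/4 is in segment 1 (τ=9/4); S_1(τ)=113/32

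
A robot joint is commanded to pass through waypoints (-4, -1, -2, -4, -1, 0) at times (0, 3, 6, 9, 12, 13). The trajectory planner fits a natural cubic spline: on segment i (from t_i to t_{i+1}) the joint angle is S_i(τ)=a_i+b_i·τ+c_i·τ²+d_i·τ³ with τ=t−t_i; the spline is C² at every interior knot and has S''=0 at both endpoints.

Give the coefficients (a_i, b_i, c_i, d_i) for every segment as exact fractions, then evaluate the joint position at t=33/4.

Δ: Δ0=1, Δ1=-1/3, Δ2=-2/3, Δ3=1, Δ4=1
row 1: diag=12, rhs=-8; c'=1/4, d'=-2/3
row 2: denom=12−3·1/4=45/4; d'=(-2−3·-2/3)/(45/4)=0
row 3: denom=12−3·4/15=56/5; d'=(10−3·0)/(56/5)=25/28
row 4: denom=8−3·15/56=403/56; d'=(0−3·25/28)/(403/56)=-150/403
back: M4=-150/403
back: M3=25/28−15/56·-150/403=400/403
back: M2=0−4/15·400/403=-320/1209
back: M1=-2/3−1/4·-320/1209=-242/403
M: M0=0, M1=-242/403, M2=-320/1209, M3=400/403, M4=-150/403, M5=0
seg 0: a=-4, c=M0/2=0, d=(M1−M0)/(6·3)=-121/3627, b=Δ0−h0·(2M0+M1)/6=524/403
seg 1: a=-1, c=M1/2=-121/403, d=(M2−M1)/(6·3)=203/10881, b=Δ1−h1·(2M1+M2)/6=161/403
seg 2: a=-2, c=M2/2=-160/1209, d=(M3−M2)/(6·3)=760/10881, b=Δ2−h2·(2M2+M3)/6=-362/403
seg 3: a=-4, c=M3/2=200/403, d=(M4−M3)/(6·3)=-275/3627, b=Δ3−h3·(2M3+M4)/6=6/31
seg 4: a=-1, c=M4/2=-75/403, d=(M5−M4)/(6·1)=25/403, b=Δ4−h4·(2M4+M5)/6=453/403
t_q=33/4 → seg 2, τ=9/4; S=-2+-362/403·τ+-160/1209·τ²+760/10881·τ³=-12559/3224

  seg 0: a=-4 b=524/403 c=0 d=-121/3627
  seg 1: a=-1 b=161/403 c=-121/403 d=203/10881
  seg 2: a=-2 b=-362/403 c=-160/1209 d=760/10881
  seg 3: a=-4 b=6/31 c=200/403 d=-275/3627
  seg 4: a=-1 b=453/403 c=-75/403 d=25/403
S(33/4) = -12559/3224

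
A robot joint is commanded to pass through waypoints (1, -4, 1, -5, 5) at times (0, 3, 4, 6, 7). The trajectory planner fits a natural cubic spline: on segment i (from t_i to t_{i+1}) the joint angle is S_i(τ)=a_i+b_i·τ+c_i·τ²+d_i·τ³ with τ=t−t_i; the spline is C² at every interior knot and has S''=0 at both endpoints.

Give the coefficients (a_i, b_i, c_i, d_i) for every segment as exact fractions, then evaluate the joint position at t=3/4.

  seg 0: a=1 b=-1918/375 c=0 d=431/1125
  seg 1: a=-4 b=1961/375 c=431/125 d=-1379/375
  seg 2: a=1 b=82/75 c=-948/125 d=4153/1500
  seg 3: a=-5 b=1493/375 c=2257/250 d=-2257/750
S(3/4) = -4279/1600

Δ: Δ0=-5/3, Δ1=5, Δ2=-3, Δ3=10
row 1: diag=8, rhs=40; c'=1/8, d'=5
row 2: denom=6−1·1/8=47/8; d'=(-48−1·5)/(47/8)=-424/47
row 3: denom=6−2·16/47=250/47; d'=(78−2·-424/47)/(250/47)=2257/125
back: M3=2257/125
back: M2=-424/47−16/47·2257/125=-1896/125
back: M1=5−1/8·-1896/125=862/125
M: M0=0, M1=862/125, M2=-1896/125, M3=2257/125, M4=0
seg 0: a=1, c=M0/2=0, d=(M1−M0)/(6·3)=431/1125, b=Δ0−h0·(2M0+M1)/6=-1918/375
seg 1: a=-4, c=M1/2=431/125, d=(M2−M1)/(6·1)=-1379/375, b=Δ1−h1·(2M1+M2)/6=1961/375
seg 2: a=1, c=M2/2=-948/125, d=(M3−M2)/(6·2)=4153/1500, b=Δ2−h2·(2M2+M3)/6=82/75
seg 3: a=-5, c=M3/2=2257/250, d=(M4−M3)/(6·1)=-2257/750, b=Δ3−h3·(2M3+M4)/6=1493/375
t_q=3/4 → seg 0, τ=3/4; S=1+-1918/375·τ+0·τ²+431/1125·τ³=-4279/1600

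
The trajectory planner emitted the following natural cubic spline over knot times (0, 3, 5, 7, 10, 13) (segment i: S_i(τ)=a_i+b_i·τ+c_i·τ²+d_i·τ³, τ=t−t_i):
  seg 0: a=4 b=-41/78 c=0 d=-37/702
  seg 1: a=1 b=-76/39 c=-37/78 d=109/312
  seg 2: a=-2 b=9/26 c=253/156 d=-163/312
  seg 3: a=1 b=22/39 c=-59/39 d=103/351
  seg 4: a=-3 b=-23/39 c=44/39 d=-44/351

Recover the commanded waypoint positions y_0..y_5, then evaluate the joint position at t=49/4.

y_0 = S_0(0) = a_0 = 4
y_1 = S_1(0) = a_1 = 1
y_2 = S_2(0) = a_2 = -2
y_3 = S_3(0) = a_3 = 1
y_4 = S_4(0) = a_4 = -3
y_5 = S_4(3) = 2
t_q=49/4 is in segment 4 (τ=9/4); S_4(τ)=-9/208

y_0=4 y_1=1 y_2=-2 y_3=1 y_4=-3 y_5=2
S(49/4) = -9/208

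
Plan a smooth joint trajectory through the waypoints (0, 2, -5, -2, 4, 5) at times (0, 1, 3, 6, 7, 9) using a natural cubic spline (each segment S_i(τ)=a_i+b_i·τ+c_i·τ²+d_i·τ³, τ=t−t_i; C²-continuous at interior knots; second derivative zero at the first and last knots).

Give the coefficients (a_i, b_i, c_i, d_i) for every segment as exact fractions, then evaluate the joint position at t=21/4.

Δ: Δ0=2, Δ1=-7/2, Δ2=1, Δ3=6, Δ4=1/2
row 1: diag=6, rhs=-33; c'=1/3, d'=-11/2
row 2: denom=10−2·1/3=28/3; d'=(27−2·-11/2)/(28/3)=57/14
row 3: denom=8−3·9/28=197/28; d'=(30−3·57/14)/(197/28)=498/197
row 4: denom=6−1·28/197=1154/197; d'=(-33−1·498/197)/(1154/197)=-6999/1154
back: M4=-6999/1154
back: M3=498/197−28/197·-6999/1154=1956/577
back: M2=57/14−9/28·1956/577=3441/1154
back: M1=-11/2−1/3·3441/1154=-3747/577
M: M0=0, M1=-3747/577, M2=3441/1154, M3=1956/577, M4=-6999/1154, M5=0
seg 0: a=0, c=M0/2=0, d=(M1−M0)/(6·1)=-1249/1154, b=Δ0−h0·(2M0+M1)/6=3557/1154
seg 1: a=2, c=M1/2=-3747/1154, d=(M2−M1)/(6·2)=3645/4616, b=Δ1−h1·(2M1+M2)/6=-95/577
seg 2: a=-5, c=M2/2=3441/2308, d=(M3−M2)/(6·3)=157/6924, b=Δ2−h2·(2M2+M3)/6=-4243/1154
seg 3: a=-2, c=M3/2=978/577, d=(M4−M3)/(6·1)=-3637/2308, b=Δ3−h3·(2M3+M4)/6=13573/2308
seg 4: a=4, c=M4/2=-6999/2308, d=(M5−M4)/(6·2)=2333/4616, b=Δ4−h4·(2M4+M5)/6=5243/1154
t_q=21/4 → seg 2, τ=9/4; S=-5+-4243/1154·τ+3441/2308·τ²+157/6924·τ³=-807509/147712

  seg 0: a=0 b=3557/1154 c=0 d=-1249/1154
  seg 1: a=2 b=-95/577 c=-3747/1154 d=3645/4616
  seg 2: a=-5 b=-4243/1154 c=3441/2308 d=157/6924
  seg 3: a=-2 b=13573/2308 c=978/577 d=-3637/2308
  seg 4: a=4 b=5243/1154 c=-6999/2308 d=2333/4616
S(21/4) = -807509/147712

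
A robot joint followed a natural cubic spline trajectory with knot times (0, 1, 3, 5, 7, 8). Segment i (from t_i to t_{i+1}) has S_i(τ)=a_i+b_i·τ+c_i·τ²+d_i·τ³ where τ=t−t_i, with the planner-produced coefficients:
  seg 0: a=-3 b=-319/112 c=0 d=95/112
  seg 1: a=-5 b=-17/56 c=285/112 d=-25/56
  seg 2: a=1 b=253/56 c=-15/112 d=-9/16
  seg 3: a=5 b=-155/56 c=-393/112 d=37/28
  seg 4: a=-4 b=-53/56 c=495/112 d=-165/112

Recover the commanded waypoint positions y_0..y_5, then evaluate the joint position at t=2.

y_0 = S_0(0) = a_0 = -3
y_1 = S_1(0) = a_1 = -5
y_2 = S_2(0) = a_2 = 1
y_3 = S_3(0) = a_3 = 5
y_4 = S_4(0) = a_4 = -4
y_5 = S_4(1) = -2
t_q=2 is in segment 1 (τ=1); S_1(τ)=-359/112

y_0=-3 y_1=-5 y_2=1 y_3=5 y_4=-4 y_5=-2
S(2) = -359/112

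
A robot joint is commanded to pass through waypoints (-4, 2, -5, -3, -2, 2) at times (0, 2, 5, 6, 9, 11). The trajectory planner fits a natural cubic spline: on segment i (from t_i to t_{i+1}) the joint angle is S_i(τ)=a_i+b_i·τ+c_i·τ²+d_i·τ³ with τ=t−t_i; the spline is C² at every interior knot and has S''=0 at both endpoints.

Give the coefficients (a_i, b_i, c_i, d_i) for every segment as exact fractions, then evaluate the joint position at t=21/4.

  seg 0: a=-4 b=22751/4941 c=0 d=-1982/4941
  seg 1: a=2 b=-1033/4941 c=-3964/1647 d=25180/44469
  seg 2: a=-5 b=3155/4941 c=13288/4941 d=-81/61
  seg 3: a=-3 b=10048/4941 c=-6395/4941 d=10784/44469
  seg 4: a=-2 b=4030/4941 c=1463/1647 d=-1463/9882
S(21/4) = -494683/105408

Δ: Δ0=3, Δ1=-7/3, Δ2=2, Δ3=1/3, Δ4=2
row 1: diag=10, rhs=-32; c'=3/10, d'=-16/5
row 2: denom=8−3·3/10=71/10; d'=(26−3·-16/5)/(71/10)=356/71
row 3: denom=8−1·10/71=558/71; d'=(-10−1·356/71)/(558/71)=-533/279
row 4: denom=10−3·71/186=549/62; d'=(10−3·-533/279)/(549/62)=2926/1647
back: M4=2926/1647
back: M3=-533/279−71/186·2926/1647=-12790/4941
back: M2=356/71−10/71·-12790/4941=26576/4941
back: M1=-16/5−3/10·26576/4941=-7928/1647
M: M0=0, M1=-7928/1647, M2=26576/4941, M3=-12790/4941, M4=2926/1647, M5=0
seg 0: a=-4, c=M0/2=0, d=(M1−M0)/(6·2)=-1982/4941, b=Δ0−h0·(2M0+M1)/6=22751/4941
seg 1: a=2, c=M1/2=-3964/1647, d=(M2−M1)/(6·3)=25180/44469, b=Δ1−h1·(2M1+M2)/6=-1033/4941
seg 2: a=-5, c=M2/2=13288/4941, d=(M3−M2)/(6·1)=-81/61, b=Δ2−h2·(2M2+M3)/6=3155/4941
seg 3: a=-3, c=M3/2=-6395/4941, d=(M4−M3)/(6·3)=10784/44469, b=Δ3−h3·(2M3+M4)/6=10048/4941
seg 4: a=-2, c=M4/2=1463/1647, d=(M5−M4)/(6·2)=-1463/9882, b=Δ4−h4·(2M4+M5)/6=4030/4941
t_q=21/4 → seg 2, τ=1/4; S=-5+3155/4941·τ+13288/4941·τ²+-81/61·τ³=-494683/105408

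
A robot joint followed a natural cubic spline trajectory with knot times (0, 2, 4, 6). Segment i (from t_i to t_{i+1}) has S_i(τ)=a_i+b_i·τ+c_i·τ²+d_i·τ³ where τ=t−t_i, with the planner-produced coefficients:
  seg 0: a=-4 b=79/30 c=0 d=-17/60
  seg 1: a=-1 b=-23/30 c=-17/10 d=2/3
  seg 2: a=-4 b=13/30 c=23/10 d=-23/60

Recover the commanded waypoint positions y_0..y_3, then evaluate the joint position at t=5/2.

y_0=-4 y_1=-1 y_2=-4 y_3=3
S(5/2) = -69/40

y_0 = S_0(0) = a_0 = -4
y_1 = S_1(0) = a_1 = -1
y_2 = S_2(0) = a_2 = -4
y_3 = S_2(2) = 3
t_q=5/2 is in segment 1 (τ=1/2); S_1(τ)=-69/40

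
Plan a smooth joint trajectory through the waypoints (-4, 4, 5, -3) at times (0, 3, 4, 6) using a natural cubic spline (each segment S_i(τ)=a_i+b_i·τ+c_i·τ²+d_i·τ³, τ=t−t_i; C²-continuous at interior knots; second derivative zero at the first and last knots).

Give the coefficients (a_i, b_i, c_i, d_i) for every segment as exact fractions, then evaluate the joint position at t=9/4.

  seg 0: a=-4 b=421/141 c=0 d=-5/141
  seg 1: a=4 b=286/141 c=-15/47 d=-100/141
  seg 2: a=5 b=-104/141 c=-115/47 d=115/282
S(9/4) = 6961/3008

Δ: Δ0=8/3, Δ1=1, Δ2=-4
row 1: diag=8, rhs=-10; c'=1/8, d'=-5/4
row 2: denom=6−1·1/8=47/8; d'=(-30−1·-5/4)/(47/8)=-230/47
back: M2=-230/47
back: M1=-5/4−1/8·-230/47=-30/47
M: M0=0, M1=-30/47, M2=-230/47, M3=0
seg 0: a=-4, c=M0/2=0, d=(M1−M0)/(6·3)=-5/141, b=Δ0−h0·(2M0+M1)/6=421/141
seg 1: a=4, c=M1/2=-15/47, d=(M2−M1)/(6·1)=-100/141, b=Δ1−h1·(2M1+M2)/6=286/141
seg 2: a=5, c=M2/2=-115/47, d=(M3−M2)/(6·2)=115/282, b=Δ2−h2·(2M2+M3)/6=-104/141
t_q=9/4 → seg 0, τ=9/4; S=-4+421/141·τ+0·τ²+-5/141·τ³=6961/3008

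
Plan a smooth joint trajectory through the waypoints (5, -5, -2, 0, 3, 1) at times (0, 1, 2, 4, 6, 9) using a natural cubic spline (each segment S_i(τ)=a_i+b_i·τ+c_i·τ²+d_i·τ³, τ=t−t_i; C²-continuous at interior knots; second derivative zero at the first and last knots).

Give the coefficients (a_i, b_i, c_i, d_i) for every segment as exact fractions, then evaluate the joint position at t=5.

  seg 0: a=5 b=-16094/1191 c=0 d=4184/1191
  seg 1: a=-5 b=-3542/1191 c=4184/397 d=-5437/1191
  seg 2: a=-2 b=5251/1191 c=-1253/397 d=1729/2382
  seg 3: a=0 b=589/1191 c=476/397 d=-3317/9528
  seg 4: a=3 b=2651/2382 c=-1413/1588 d=157/1588
S(5) = 4273/3176

Δ: Δ0=-10, Δ1=3, Δ2=1, Δ3=3/2, Δ4=-2/3
row 1: diag=4, rhs=78; c'=1/4, d'=39/2
row 2: denom=6−1·1/4=23/4; d'=(-12−1·39/2)/(23/4)=-126/23
row 3: denom=8−2·8/23=168/23; d'=(3−2·-126/23)/(168/23)=107/56
row 4: denom=10−2·23/84=397/42; d'=(-13−2·107/56)/(397/42)=-1413/794
back: M4=-1413/794
back: M3=107/56−23/84·-1413/794=952/397
back: M2=-126/23−8/23·952/397=-2506/397
back: M1=39/2−1/4·-2506/397=8368/397
M: M0=0, M1=8368/397, M2=-2506/397, M3=952/397, M4=-1413/794, M5=0
seg 0: a=5, c=M0/2=0, d=(M1−M0)/(6·1)=4184/1191, b=Δ0−h0·(2M0+M1)/6=-16094/1191
seg 1: a=-5, c=M1/2=4184/397, d=(M2−M1)/(6·1)=-5437/1191, b=Δ1−h1·(2M1+M2)/6=-3542/1191
seg 2: a=-2, c=M2/2=-1253/397, d=(M3−M2)/(6·2)=1729/2382, b=Δ2−h2·(2M2+M3)/6=5251/1191
seg 3: a=0, c=M3/2=476/397, d=(M4−M3)/(6·2)=-3317/9528, b=Δ3−h3·(2M3+M4)/6=589/1191
seg 4: a=3, c=M4/2=-1413/1588, d=(M5−M4)/(6·3)=157/1588, b=Δ4−h4·(2M4+M5)/6=2651/2382
t_q=5 → seg 3, τ=1; S=0+589/1191·τ+476/397·τ²+-3317/9528·τ³=4273/3176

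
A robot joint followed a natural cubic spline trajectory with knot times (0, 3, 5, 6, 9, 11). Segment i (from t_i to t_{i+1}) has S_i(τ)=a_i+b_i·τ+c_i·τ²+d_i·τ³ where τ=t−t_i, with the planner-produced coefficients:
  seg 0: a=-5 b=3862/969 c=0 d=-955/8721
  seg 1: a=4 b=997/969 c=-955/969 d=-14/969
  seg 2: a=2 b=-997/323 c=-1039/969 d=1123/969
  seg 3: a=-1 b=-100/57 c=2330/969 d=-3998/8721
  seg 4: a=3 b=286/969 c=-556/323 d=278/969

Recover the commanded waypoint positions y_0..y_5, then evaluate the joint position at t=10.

y_0=-5 y_1=4 y_2=2 y_3=-1 y_4=3 y_5=-1
S(10) = 601/323

y_0 = S_0(0) = a_0 = -5
y_1 = S_1(0) = a_1 = 4
y_2 = S_2(0) = a_2 = 2
y_3 = S_3(0) = a_3 = -1
y_4 = S_4(0) = a_4 = 3
y_5 = S_4(2) = -1
t_q=10 is in segment 4 (τ=1); S_4(τ)=601/323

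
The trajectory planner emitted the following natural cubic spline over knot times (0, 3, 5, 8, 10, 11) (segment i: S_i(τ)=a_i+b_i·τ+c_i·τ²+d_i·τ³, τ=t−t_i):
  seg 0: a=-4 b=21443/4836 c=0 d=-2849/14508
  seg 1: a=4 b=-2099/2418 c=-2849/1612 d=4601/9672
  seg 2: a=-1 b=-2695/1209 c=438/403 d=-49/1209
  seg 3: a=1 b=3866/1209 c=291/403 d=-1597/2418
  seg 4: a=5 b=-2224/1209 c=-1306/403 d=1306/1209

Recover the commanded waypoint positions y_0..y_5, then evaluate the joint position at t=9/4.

y_0 = S_0(0) = a_0 = -4
y_1 = S_1(0) = a_1 = 4
y_2 = S_2(0) = a_2 = -1
y_3 = S_3(0) = a_3 = 1
y_4 = S_4(0) = a_4 = 5
y_5 = S_4(1) = 1
t_q=9/4 is in segment 0 (τ=9/4); S_0(τ)=385823/103168

y_0=-4 y_1=4 y_2=-1 y_3=1 y_4=5 y_5=1
S(9/4) = 385823/103168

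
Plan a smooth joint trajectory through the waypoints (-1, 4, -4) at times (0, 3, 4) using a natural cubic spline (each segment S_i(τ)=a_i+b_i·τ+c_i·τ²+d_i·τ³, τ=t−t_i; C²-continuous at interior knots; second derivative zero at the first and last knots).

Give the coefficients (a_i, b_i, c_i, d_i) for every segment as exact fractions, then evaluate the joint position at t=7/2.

  seg 0: a=-1 b=127/24 c=0 d=-29/72
  seg 1: a=4 b=-67/12 c=-29/8 d=29/24
S(7/2) = 29/64

Δ: Δ0=5/3, Δ1=-8
row 1: diag=8, rhs=-58; c'=1/8, d'=-29/4
back: M1=-29/4
M: M0=0, M1=-29/4, M2=0
seg 0: a=-1, c=M0/2=0, d=(M1−M0)/(6·3)=-29/72, b=Δ0−h0·(2M0+M1)/6=127/24
seg 1: a=4, c=M1/2=-29/8, d=(M2−M1)/(6·1)=29/24, b=Δ1−h1·(2M1+M2)/6=-67/12
t_q=7/2 → seg 1, τ=1/2; S=4+-67/12·τ+-29/8·τ²+29/24·τ³=29/64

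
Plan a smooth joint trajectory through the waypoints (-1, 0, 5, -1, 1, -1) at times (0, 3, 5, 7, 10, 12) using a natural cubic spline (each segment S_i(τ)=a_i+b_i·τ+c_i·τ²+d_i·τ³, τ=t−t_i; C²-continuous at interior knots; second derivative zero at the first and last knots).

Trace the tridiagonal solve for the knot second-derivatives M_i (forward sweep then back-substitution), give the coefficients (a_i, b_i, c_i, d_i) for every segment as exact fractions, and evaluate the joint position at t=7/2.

Δ: Δ0=1/3, Δ1=5/2, Δ2=-3, Δ3=2/3, Δ4=-1
row 1: diag=10, rhs=13; c'=1/5, d'=13/10
row 2: denom=8−2·1/5=38/5; d'=(-33−2·13/10)/(38/5)=-89/19
row 3: denom=10−2·5/19=180/19; d'=(22−2·-89/19)/(180/19)=149/45
row 4: denom=10−3·19/60=181/20; d'=(-10−3·149/45)/(181/20)=-1196/543
back: M4=-1196/543
back: M3=149/45−19/60·-1196/543=6530/1629
back: M2=-89/19−5/19·6530/1629=-9349/1629
back: M1=13/10−1/5·-9349/1629=7975/3258
M: M0=0, M1=7975/3258, M2=-9349/1629, M3=6530/1629, M4=-1196/543, M5=0
seg 0: a=-1, c=M0/2=0, d=(M1−M0)/(6·3)=7975/58644, b=Δ0−h0·(2M0+M1)/6=-5803/6516
seg 1: a=0, c=M1/2=7975/6516, d=(M2−M1)/(6·2)=-8891/13032, b=Δ1−h1·(2M1+M2)/6=9061/3258
seg 2: a=5, c=M2/2=-9349/3258, d=(M3−M2)/(6·2)=5293/6516, b=Δ2−h2·(2M2+M3)/6=-277/543
seg 3: a=-1, c=M3/2=3265/1629, d=(M4−M3)/(6·3)=-5059/14661, b=Δ3−h3·(2M3+M4)/6=-3650/1629
seg 4: a=1, c=M4/2=-598/543, d=(M5−M4)/(6·2)=299/1629, b=Δ4−h4·(2M4+M5)/6=763/1629
t_q=7/2 → seg 1, τ=1/2; S=0+9061/3258·τ+7975/6516·τ²+-8891/13032·τ³=18665/11584

  seg 0: a=-1 b=-5803/6516 c=0 d=7975/58644
  seg 1: a=0 b=9061/3258 c=7975/6516 d=-8891/13032
  seg 2: a=5 b=-277/543 c=-9349/3258 d=5293/6516
  seg 3: a=-1 b=-3650/1629 c=3265/1629 d=-5059/14661
  seg 4: a=1 b=763/1629 c=-598/543 d=299/1629
S(7/2) = 18665/11584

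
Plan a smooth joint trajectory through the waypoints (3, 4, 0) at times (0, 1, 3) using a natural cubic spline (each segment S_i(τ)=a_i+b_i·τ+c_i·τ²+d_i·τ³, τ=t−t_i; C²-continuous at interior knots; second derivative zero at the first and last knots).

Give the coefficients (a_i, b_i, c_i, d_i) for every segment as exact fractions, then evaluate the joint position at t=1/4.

Δ: Δ0=1, Δ1=-2
row 1: diag=6, rhs=-18; c'=1/3, d'=-3
back: M1=-3
M: M0=0, M1=-3, M2=0
seg 0: a=3, c=M0/2=0, d=(M1−M0)/(6·1)=-1/2, b=Δ0−h0·(2M0+M1)/6=3/2
seg 1: a=4, c=M1/2=-3/2, d=(M2−M1)/(6·2)=1/4, b=Δ1−h1·(2M1+M2)/6=0
t_q=1/4 → seg 0, τ=1/4; S=3+3/2·τ+0·τ²+-1/2·τ³=431/128

  seg 0: a=3 b=3/2 c=0 d=-1/2
  seg 1: a=4 b=0 c=-3/2 d=1/4
S(1/4) = 431/128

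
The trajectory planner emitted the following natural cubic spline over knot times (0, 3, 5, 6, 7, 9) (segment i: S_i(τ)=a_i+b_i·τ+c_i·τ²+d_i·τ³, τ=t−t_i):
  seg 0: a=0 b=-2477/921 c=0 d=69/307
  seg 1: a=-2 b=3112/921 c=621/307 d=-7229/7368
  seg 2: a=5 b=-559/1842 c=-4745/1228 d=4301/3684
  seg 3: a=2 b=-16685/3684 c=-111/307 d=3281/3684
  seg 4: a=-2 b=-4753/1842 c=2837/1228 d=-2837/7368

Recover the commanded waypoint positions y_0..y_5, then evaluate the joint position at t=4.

y_0=0 y_1=-2 y_2=5 y_3=2 y_4=-2 y_5=-1
S(4) = 5945/2456

y_0 = S_0(0) = a_0 = 0
y_1 = S_1(0) = a_1 = -2
y_2 = S_2(0) = a_2 = 5
y_3 = S_3(0) = a_3 = 2
y_4 = S_4(0) = a_4 = -2
y_5 = S_4(2) = -1
t_q=4 is in segment 1 (τ=1); S_1(τ)=5945/2456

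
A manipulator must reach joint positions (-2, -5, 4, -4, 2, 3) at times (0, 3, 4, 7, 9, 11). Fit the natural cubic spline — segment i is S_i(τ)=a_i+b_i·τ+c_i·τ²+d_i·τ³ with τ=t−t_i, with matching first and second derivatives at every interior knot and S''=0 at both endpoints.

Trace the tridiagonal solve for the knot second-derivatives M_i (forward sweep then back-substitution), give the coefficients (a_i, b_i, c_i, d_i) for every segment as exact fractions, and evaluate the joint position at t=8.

Δ: Δ0=-1, Δ1=9, Δ2=-8/3, Δ3=3, Δ4=1/2
row 1: diag=8, rhs=60; c'=1/8, d'=15/2
row 2: denom=8−1·1/8=63/8; d'=(-70−1·15/2)/(63/8)=-620/63
row 3: denom=10−3·8/21=62/7; d'=(34−3·-620/63)/(62/7)=667/93
row 4: denom=8−2·7/31=234/31; d'=(-15−2·667/93)/(234/31)=-2729/702
back: M4=-2729/702
back: M3=667/93−7/31·-2729/702=5651/702
back: M2=-620/63−8/21·5651/702=-13592/1053
back: M1=15/2−1/8·-13592/1053=19193/2106
M: M0=0, M1=19193/2106, M2=-13592/1053, M3=5651/702, M4=-2729/702, M5=0
seg 0: a=-2, c=M0/2=0, d=(M1−M0)/(6·3)=19193/37908, b=Δ0−h0·(2M0+M1)/6=-23405/4212
seg 1: a=-5, c=M1/2=19193/4212, d=(M2−M1)/(6·1)=-5153/1404, b=Δ1−h1·(2M1+M2)/6=17087/2106
seg 2: a=4, c=M2/2=-6796/1053, d=(M3−M2)/(6·3)=44137/37908, b=Δ2−h2·(2M2+M3)/6=26183/4212
seg 3: a=-4, c=M3/2=5651/1404, d=(M4−M3)/(6·2)=-2095/2106, b=Δ3−h3·(2M3+M4)/6=-2255/2106
seg 4: a=2, c=M4/2=-2729/1404, d=(M5−M4)/(6·2)=2729/8424, b=Δ4−h4·(2M4+M5)/6=6511/2106
t_q=8 → seg 3, τ=1; S=-4+-2255/2106·τ+5651/1404·τ²+-2095/2106·τ³=-955/468

  seg 0: a=-2 b=-23405/4212 c=0 d=19193/37908
  seg 1: a=-5 b=17087/2106 c=19193/4212 d=-5153/1404
  seg 2: a=4 b=26183/4212 c=-6796/1053 d=44137/37908
  seg 3: a=-4 b=-2255/2106 c=5651/1404 d=-2095/2106
  seg 4: a=2 b=6511/2106 c=-2729/1404 d=2729/8424
S(8) = -955/468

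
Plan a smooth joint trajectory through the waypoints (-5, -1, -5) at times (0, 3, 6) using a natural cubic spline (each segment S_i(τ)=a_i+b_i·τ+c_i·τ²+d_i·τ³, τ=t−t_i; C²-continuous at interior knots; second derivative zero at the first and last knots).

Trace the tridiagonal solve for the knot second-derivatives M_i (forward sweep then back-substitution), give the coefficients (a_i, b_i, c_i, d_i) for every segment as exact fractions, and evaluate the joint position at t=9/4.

Δ: Δ0=4/3, Δ1=-4/3
row 1: diag=12, rhs=-16; c'=1/4, d'=-4/3
back: M1=-4/3
M: M0=0, M1=-4/3, M2=0
seg 0: a=-5, c=M0/2=0, d=(M1−M0)/(6·3)=-2/27, b=Δ0−h0·(2M0+M1)/6=2
seg 1: a=-1, c=M1/2=-2/3, d=(M2−M1)/(6·3)=2/27, b=Δ1−h1·(2M1+M2)/6=0
t_q=9/4 → seg 0, τ=9/4; S=-5+2·τ+0·τ²+-2/27·τ³=-43/32

  seg 0: a=-5 b=2 c=0 d=-2/27
  seg 1: a=-1 b=0 c=-2/3 d=2/27
S(9/4) = -43/32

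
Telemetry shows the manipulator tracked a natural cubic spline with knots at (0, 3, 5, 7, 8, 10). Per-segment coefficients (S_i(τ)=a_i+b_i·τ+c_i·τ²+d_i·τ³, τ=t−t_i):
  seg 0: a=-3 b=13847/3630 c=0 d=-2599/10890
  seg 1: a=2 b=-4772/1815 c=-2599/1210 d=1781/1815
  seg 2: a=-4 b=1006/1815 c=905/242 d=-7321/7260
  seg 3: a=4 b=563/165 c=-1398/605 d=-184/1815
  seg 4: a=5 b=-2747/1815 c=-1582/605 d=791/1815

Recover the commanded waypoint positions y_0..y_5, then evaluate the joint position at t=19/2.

y_0=-3 y_1=2 y_2=-4 y_3=4 y_4=5 y_5=-5
S(19/2) = -1629/968

y_0 = S_0(0) = a_0 = -3
y_1 = S_1(0) = a_1 = 2
y_2 = S_2(0) = a_2 = -4
y_3 = S_3(0) = a_3 = 4
y_4 = S_4(0) = a_4 = 5
y_5 = S_4(2) = -5
t_q=19/2 is in segment 4 (τ=3/2); S_4(τ)=-1629/968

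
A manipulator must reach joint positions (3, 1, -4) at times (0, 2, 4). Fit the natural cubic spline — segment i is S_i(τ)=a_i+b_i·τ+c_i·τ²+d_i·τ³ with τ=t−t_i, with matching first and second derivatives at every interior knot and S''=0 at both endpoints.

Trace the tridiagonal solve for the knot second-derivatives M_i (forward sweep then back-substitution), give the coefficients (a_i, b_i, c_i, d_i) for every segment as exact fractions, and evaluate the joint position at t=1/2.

Δ: Δ0=-1, Δ1=-5/2
row 1: diag=8, rhs=-9; c'=1/4, d'=-9/8
back: M1=-9/8
M: M0=0, M1=-9/8, M2=0
seg 0: a=3, c=M0/2=0, d=(M1−M0)/(6·2)=-3/32, b=Δ0−h0·(2M0+M1)/6=-5/8
seg 1: a=1, c=M1/2=-9/16, d=(M2−M1)/(6·2)=3/32, b=Δ1−h1·(2M1+M2)/6=-7/4
t_q=1/2 → seg 0, τ=1/2; S=3+-5/8·τ+0·τ²+-3/32·τ³=685/256

  seg 0: a=3 b=-5/8 c=0 d=-3/32
  seg 1: a=1 b=-7/4 c=-9/16 d=3/32
S(1/2) = 685/256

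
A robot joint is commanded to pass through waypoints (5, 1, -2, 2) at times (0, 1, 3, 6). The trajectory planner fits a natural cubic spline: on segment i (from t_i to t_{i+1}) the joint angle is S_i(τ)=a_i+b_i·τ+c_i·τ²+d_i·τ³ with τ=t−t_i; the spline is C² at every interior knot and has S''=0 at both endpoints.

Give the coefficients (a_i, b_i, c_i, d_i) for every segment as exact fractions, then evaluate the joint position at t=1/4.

Δ: Δ0=-4, Δ1=-3/2, Δ2=4/3
row 1: diag=6, rhs=15; c'=1/3, d'=5/2
row 2: denom=10−2·1/3=28/3; d'=(17−2·5/2)/(28/3)=9/7
back: M2=9/7
back: M1=5/2−1/3·9/7=29/14
M: M0=0, M1=29/14, M2=9/7, M3=0
seg 0: a=5, c=M0/2=0, d=(M1−M0)/(6·1)=29/84, b=Δ0−h0·(2M0+M1)/6=-365/84
seg 1: a=1, c=M1/2=29/28, d=(M2−M1)/(6·2)=-11/168, b=Δ1−h1·(2M1+M2)/6=-139/42
seg 2: a=-2, c=M2/2=9/14, d=(M3−M2)/(6·3)=-1/14, b=Δ2−h2·(2M2+M3)/6=1/21
t_q=1/4 → seg 0, τ=1/4; S=5+-365/84·τ+0·τ²+29/84·τ³=7023/1792

  seg 0: a=5 b=-365/84 c=0 d=29/84
  seg 1: a=1 b=-139/42 c=29/28 d=-11/168
  seg 2: a=-2 b=1/21 c=9/14 d=-1/14
S(1/4) = 7023/1792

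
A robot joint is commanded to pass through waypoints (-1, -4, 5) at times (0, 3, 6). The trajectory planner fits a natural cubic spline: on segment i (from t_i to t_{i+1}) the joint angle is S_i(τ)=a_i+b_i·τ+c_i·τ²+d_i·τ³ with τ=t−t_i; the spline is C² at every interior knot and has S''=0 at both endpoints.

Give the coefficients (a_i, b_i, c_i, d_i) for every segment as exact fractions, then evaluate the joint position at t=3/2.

  seg 0: a=-1 b=-2 c=0 d=1/9
  seg 1: a=-4 b=1 c=1 d=-1/9
S(3/2) = -29/8

Δ: Δ0=-1, Δ1=3
row 1: diag=12, rhs=24; c'=1/4, d'=2
back: M1=2
M: M0=0, M1=2, M2=0
seg 0: a=-1, c=M0/2=0, d=(M1−M0)/(6·3)=1/9, b=Δ0−h0·(2M0+M1)/6=-2
seg 1: a=-4, c=M1/2=1, d=(M2−M1)/(6·3)=-1/9, b=Δ1−h1·(2M1+M2)/6=1
t_q=3/2 → seg 0, τ=3/2; S=-1+-2·τ+0·τ²+1/9·τ³=-29/8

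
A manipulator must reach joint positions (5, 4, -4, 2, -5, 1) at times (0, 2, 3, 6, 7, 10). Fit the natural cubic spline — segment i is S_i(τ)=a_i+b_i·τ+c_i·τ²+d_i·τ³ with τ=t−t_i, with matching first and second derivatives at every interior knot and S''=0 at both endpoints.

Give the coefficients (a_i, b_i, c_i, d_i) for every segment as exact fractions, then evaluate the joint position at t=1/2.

  seg 0: a=5 b=1547/562 c=0 d=-457/562
  seg 1: a=4 b=-3937/562 c=-1371/281 d=2183/562
  seg 2: a=-4 b=-1436/281 c=3807/562 d=-825/562
  seg 3: a=2 b=-2305/562 c=-1809/281 d=1989/562
  seg 4: a=-5 b=-1787/281 c=2349/562 d=-261/562
S(1/2) = 28211/4496

Δ: Δ0=-1/2, Δ1=-8, Δ2=2, Δ3=-7, Δ4=2
row 1: diag=6, rhs=-45; c'=1/6, d'=-15/2
row 2: denom=8−1·1/6=47/6; d'=(60−1·-15/2)/(47/6)=405/47
row 3: denom=8−3·18/47=322/47; d'=(-54−3·405/47)/(322/47)=-3753/322
row 4: denom=8−1·47/322=2529/322; d'=(54−1·-3753/322)/(2529/322)=2349/281
back: M4=2349/281
back: M3=-3753/322−47/322·2349/281=-3618/281
back: M2=405/47−18/47·-3618/281=3807/281
back: M1=-15/2−1/6·3807/281=-2742/281
M: M0=0, M1=-2742/281, M2=3807/281, M3=-3618/281, M4=2349/281, M5=0
seg 0: a=5, c=M0/2=0, d=(M1−M0)/(6·2)=-457/562, b=Δ0−h0·(2M0+M1)/6=1547/562
seg 1: a=4, c=M1/2=-1371/281, d=(M2−M1)/(6·1)=2183/562, b=Δ1−h1·(2M1+M2)/6=-3937/562
seg 2: a=-4, c=M2/2=3807/562, d=(M3−M2)/(6·3)=-825/562, b=Δ2−h2·(2M2+M3)/6=-1436/281
seg 3: a=2, c=M3/2=-1809/281, d=(M4−M3)/(6·1)=1989/562, b=Δ3−h3·(2M3+M4)/6=-2305/562
seg 4: a=-5, c=M4/2=2349/562, d=(M5−M4)/(6·3)=-261/562, b=Δ4−h4·(2M4+M5)/6=-1787/281
t_q=1/2 → seg 0, τ=1/2; S=5+1547/562·τ+0·τ²+-457/562·τ³=28211/4496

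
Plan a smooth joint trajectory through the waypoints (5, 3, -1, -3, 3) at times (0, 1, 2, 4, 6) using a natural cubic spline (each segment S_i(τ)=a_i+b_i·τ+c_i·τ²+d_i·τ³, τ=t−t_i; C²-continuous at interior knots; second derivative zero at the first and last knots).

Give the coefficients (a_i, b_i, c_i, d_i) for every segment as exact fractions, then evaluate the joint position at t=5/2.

Δ: Δ0=-2, Δ1=-4, Δ2=-1, Δ3=3
row 1: diag=4, rhs=-12; c'=1/4, d'=-3
row 2: denom=6−1·1/4=23/4; d'=(18−1·-3)/(23/4)=84/23
row 3: denom=8−2·8/23=168/23; d'=(24−2·84/23)/(168/23)=16/7
back: M3=16/7
back: M2=84/23−8/23·16/7=20/7
back: M1=-3−1/4·20/7=-26/7
M: M0=0, M1=-26/7, M2=20/7, M3=16/7, M4=0
seg 0: a=5, c=M0/2=0, d=(M1−M0)/(6·1)=-13/21, b=Δ0−h0·(2M0+M1)/6=-29/21
seg 1: a=3, c=M1/2=-13/7, d=(M2−M1)/(6·1)=23/21, b=Δ1−h1·(2M1+M2)/6=-68/21
seg 2: a=-1, c=M2/2=10/7, d=(M3−M2)/(6·2)=-1/21, b=Δ2−h2·(2M2+M3)/6=-11/3
seg 3: a=-3, c=M3/2=8/7, d=(M4−M3)/(6·2)=-4/21, b=Δ3−h3·(2M3+M4)/6=31/21
t_q=5/2 → seg 2, τ=1/2; S=-1+-11/3·τ+10/7·τ²+-1/21·τ³=-139/56

  seg 0: a=5 b=-29/21 c=0 d=-13/21
  seg 1: a=3 b=-68/21 c=-13/7 d=23/21
  seg 2: a=-1 b=-11/3 c=10/7 d=-1/21
  seg 3: a=-3 b=31/21 c=8/7 d=-4/21
S(5/2) = -139/56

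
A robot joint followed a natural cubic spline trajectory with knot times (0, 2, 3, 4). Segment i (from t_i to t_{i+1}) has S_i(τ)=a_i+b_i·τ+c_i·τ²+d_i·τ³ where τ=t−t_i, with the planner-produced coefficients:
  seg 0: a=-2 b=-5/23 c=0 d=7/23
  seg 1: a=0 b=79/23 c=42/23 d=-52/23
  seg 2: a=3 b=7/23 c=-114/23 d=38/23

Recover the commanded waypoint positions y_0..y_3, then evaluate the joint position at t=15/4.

y_0 = S_0(0) = a_0 = -2
y_1 = S_1(0) = a_1 = 0
y_2 = S_2(0) = a_2 = 3
y_3 = S_2(1) = 0
t_q=15/4 is in segment 2 (τ=3/4); S_2(τ)=837/736

y_0=-2 y_1=0 y_2=3 y_3=0
S(15/4) = 837/736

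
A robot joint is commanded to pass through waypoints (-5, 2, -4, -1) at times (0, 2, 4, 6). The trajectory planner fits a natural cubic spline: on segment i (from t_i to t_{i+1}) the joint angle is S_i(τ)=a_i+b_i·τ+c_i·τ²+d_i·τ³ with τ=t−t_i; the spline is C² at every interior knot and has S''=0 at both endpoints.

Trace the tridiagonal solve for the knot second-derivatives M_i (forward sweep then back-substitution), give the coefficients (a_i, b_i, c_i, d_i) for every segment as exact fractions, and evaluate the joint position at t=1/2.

  seg 0: a=-5 b=83/15 c=0 d=-61/120
  seg 1: a=2 b=-17/30 c=-61/20 d=11/12
  seg 2: a=-4 b=-53/30 c=49/20 d=-49/120
S(1/2) = -147/64

Δ: Δ0=7/2, Δ1=-3, Δ2=3/2
row 1: diag=8, rhs=-39; c'=1/4, d'=-39/8
row 2: denom=8−2·1/4=15/2; d'=(27−2·-39/8)/(15/2)=49/10
back: M2=49/10
back: M1=-39/8−1/4·49/10=-61/10
M: M0=0, M1=-61/10, M2=49/10, M3=0
seg 0: a=-5, c=M0/2=0, d=(M1−M0)/(6·2)=-61/120, b=Δ0−h0·(2M0+M1)/6=83/15
seg 1: a=2, c=M1/2=-61/20, d=(M2−M1)/(6·2)=11/12, b=Δ1−h1·(2M1+M2)/6=-17/30
seg 2: a=-4, c=M2/2=49/20, d=(M3−M2)/(6·2)=-49/120, b=Δ2−h2·(2M2+M3)/6=-53/30
t_q=1/2 → seg 0, τ=1/2; S=-5+83/15·τ+0·τ²+-61/120·τ³=-147/64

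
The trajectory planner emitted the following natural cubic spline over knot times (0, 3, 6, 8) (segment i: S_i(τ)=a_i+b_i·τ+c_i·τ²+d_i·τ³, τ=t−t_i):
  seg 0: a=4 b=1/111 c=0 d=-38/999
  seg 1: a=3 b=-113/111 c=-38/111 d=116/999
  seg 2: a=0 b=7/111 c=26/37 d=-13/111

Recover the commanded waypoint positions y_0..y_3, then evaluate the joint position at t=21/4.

y_0 = S_0(0) = a_0 = 4
y_1 = S_1(0) = a_1 = 3
y_2 = S_2(0) = a_2 = 0
y_3 = S_2(2) = 2
t_q=21/4 is in segment 1 (τ=9/4); S_1(τ)=177/592

y_0=4 y_1=3 y_2=0 y_3=2
S(21/4) = 177/592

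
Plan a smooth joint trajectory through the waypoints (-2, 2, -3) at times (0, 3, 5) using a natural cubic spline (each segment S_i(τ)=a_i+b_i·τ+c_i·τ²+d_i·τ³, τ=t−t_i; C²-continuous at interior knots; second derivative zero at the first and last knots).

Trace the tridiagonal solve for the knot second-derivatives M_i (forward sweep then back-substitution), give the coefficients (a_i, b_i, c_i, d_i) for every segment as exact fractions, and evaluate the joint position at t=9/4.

  seg 0: a=-2 b=149/60 c=0 d=-23/180
  seg 1: a=2 b=-29/30 c=-23/20 d=23/120
S(9/4) = 2729/1280

Δ: Δ0=4/3, Δ1=-5/2
row 1: diag=10, rhs=-23; c'=1/5, d'=-23/10
back: M1=-23/10
M: M0=0, M1=-23/10, M2=0
seg 0: a=-2, c=M0/2=0, d=(M1−M0)/(6·3)=-23/180, b=Δ0−h0·(2M0+M1)/6=149/60
seg 1: a=2, c=M1/2=-23/20, d=(M2−M1)/(6·2)=23/120, b=Δ1−h1·(2M1+M2)/6=-29/30
t_q=9/4 → seg 0, τ=9/4; S=-2+149/60·τ+0·τ²+-23/180·τ³=2729/1280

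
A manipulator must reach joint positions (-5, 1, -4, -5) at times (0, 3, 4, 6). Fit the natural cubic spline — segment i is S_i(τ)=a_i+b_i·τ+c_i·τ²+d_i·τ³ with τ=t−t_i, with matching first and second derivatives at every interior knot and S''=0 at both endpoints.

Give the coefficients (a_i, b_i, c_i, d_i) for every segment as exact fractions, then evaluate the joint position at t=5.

  seg 0: a=-5 b=467/94 c=0 d=-31/94
  seg 1: a=1 b=-185/47 c=-279/94 d=179/94
  seg 2: a=-4 b=-391/94 c=129/47 d=-43/94
S(5) = -276/47

Δ: Δ0=2, Δ1=-5, Δ2=-1/2
row 1: diag=8, rhs=-42; c'=1/8, d'=-21/4
row 2: denom=6−1·1/8=47/8; d'=(27−1·-21/4)/(47/8)=258/47
back: M2=258/47
back: M1=-21/4−1/8·258/47=-279/47
M: M0=0, M1=-279/47, M2=258/47, M3=0
seg 0: a=-5, c=M0/2=0, d=(M1−M0)/(6·3)=-31/94, b=Δ0−h0·(2M0+M1)/6=467/94
seg 1: a=1, c=M1/2=-279/94, d=(M2−M1)/(6·1)=179/94, b=Δ1−h1·(2M1+M2)/6=-185/47
seg 2: a=-4, c=M2/2=129/47, d=(M3−M2)/(6·2)=-43/94, b=Δ2−h2·(2M2+M3)/6=-391/94
t_q=5 → seg 2, τ=1; S=-4+-391/94·τ+129/47·τ²+-43/94·τ³=-276/47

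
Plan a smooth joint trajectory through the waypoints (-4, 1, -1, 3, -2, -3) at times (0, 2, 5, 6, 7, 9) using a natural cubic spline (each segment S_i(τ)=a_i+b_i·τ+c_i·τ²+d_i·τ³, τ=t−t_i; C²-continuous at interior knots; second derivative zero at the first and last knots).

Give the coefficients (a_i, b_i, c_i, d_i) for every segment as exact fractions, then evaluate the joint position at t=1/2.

Δ: Δ0=5/2, Δ1=-2/3, Δ2=4, Δ3=-5, Δ4=-1/2
row 1: diag=10, rhs=-19; c'=3/10, d'=-19/10
row 2: denom=8−3·3/10=71/10; d'=(28−3·-19/10)/(71/10)=337/71
row 3: denom=4−1·10/71=274/71; d'=(-54−1·337/71)/(274/71)=-4171/274
row 4: denom=6−1·71/274=1573/274; d'=(27−1·-4171/274)/(1573/274)=11569/1573
back: M4=11569/1573
back: M3=-4171/274−71/274·11569/1573=-26943/1573
back: M2=337/71−10/71·-26943/1573=11261/1573
back: M1=-19/10−3/10·11261/1573=-6367/1573
M: M0=0, M1=-6367/1573, M2=11261/1573, M3=-26943/1573, M4=11569/1573, M5=0
seg 0: a=-4, c=M0/2=0, d=(M1−M0)/(6·2)=-6367/18876, b=Δ0−h0·(2M0+M1)/6=36329/9438
seg 1: a=1, c=M1/2=-6367/3146, d=(M2−M1)/(6·3)=226/363, b=Δ1−h1·(2M1+M2)/6=-1873/9438
seg 2: a=-1, c=M2/2=11261/3146, d=(M3−M2)/(6·1)=-19102/4719, b=Δ2−h2·(2M2+M3)/6=42173/9438
seg 3: a=3, c=M3/2=-26943/3146, d=(M4−M3)/(6·1)=19256/4719, b=Δ3−h3·(2M3+M4)/6=-443/858
seg 4: a=-2, c=M4/2=11569/3146, d=(M5−M4)/(6·2)=-11569/18876, b=Δ4−h4·(2M4+M5)/6=-50995/9438
t_q=1/2 → seg 0, τ=1/2; S=-4+36329/9438·τ+0·τ²+-6367/18876·τ³=-106589/50336

  seg 0: a=-4 b=36329/9438 c=0 d=-6367/18876
  seg 1: a=1 b=-1873/9438 c=-6367/3146 d=226/363
  seg 2: a=-1 b=42173/9438 c=11261/3146 d=-19102/4719
  seg 3: a=3 b=-443/858 c=-26943/3146 d=19256/4719
  seg 4: a=-2 b=-50995/9438 c=11569/3146 d=-11569/18876
S(1/2) = -106589/50336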